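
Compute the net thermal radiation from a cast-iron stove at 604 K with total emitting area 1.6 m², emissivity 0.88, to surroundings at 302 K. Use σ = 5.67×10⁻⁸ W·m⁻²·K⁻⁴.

Q = εσA(T⁴ − T_s⁴). T⁴ − T_s⁴ = (604)⁴ − (302)⁴ = 1.33×10^11 − 8.32×10^9 = 1.25×10^11 K⁴.
Q = 0.88 × 5.67×10⁻⁸ × 1.60 × 1.25×10^11 = 9960 W.

Q ≈ 9960 W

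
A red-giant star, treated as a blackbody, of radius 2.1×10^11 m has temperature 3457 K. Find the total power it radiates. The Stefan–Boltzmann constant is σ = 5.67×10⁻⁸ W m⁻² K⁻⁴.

P ≈ 4.49×10^30 W

A = 4πr² = 4π × (2.1×10^11)² = 5.54×10^23 m².
P = σAT⁴ = 5.67×10⁻⁸ × 5.54×10^23 × (3457)⁴ = 5.67×10⁻⁸ × 5.54×10^23 × 1.43×10^14.
P = 4.49×10^30 W.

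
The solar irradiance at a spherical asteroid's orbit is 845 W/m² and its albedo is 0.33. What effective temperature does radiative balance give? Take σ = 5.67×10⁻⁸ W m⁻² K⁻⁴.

Power absorbed = (1−a)S·πR²; power emitted = 4πR²σT⁴. Equating and cancelling πR²:
T = ((1−a)S / 4σ)^(1/4) = (566 / (4 × 5.67×10⁻⁸))^(1/4) = (2.50×10^9)^(1/4).
T = 224 K.

T ≈ 224 K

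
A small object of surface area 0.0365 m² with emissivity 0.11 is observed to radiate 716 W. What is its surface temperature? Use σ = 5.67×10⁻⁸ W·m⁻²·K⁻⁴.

T ≈ 1330 K

From P = εσAT⁴, T = (P / εσA)^(1/4) = (716 / (0.11 × 5.67×10⁻⁸ × 0.0365))^(1/4).
T = (3.15×10^12)^(1/4) = 1330 K.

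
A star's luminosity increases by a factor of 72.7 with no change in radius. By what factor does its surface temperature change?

P ∝ T⁴ ⇒ T ∝ P^(1/4), so T scales by (72.7)^(1/4) = 2.92.

factor ≈ 2.92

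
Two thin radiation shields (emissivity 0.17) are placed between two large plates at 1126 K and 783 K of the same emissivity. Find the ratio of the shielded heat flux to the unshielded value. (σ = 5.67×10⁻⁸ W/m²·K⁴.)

With N identical shields there are N+1 = 3 gaps in series, each with the same radiative resistance, so the flux falls to 1/(N+1) of its unshielded value.

ratio ≈ 0.333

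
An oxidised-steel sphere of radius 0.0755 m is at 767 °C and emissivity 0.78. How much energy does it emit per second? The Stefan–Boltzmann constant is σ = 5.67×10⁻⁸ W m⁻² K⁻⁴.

A = 4πr² = 4π × (0.0755)² = 0.0716 m².
767 °C = 1040 K.
P = εσAT⁴ = 0.78 × 5.67×10⁻⁸ × 0.0716 × (1040)⁴ = 0.78 × 5.67×10⁻⁸ × 0.0716 × 1.17×10^12.
P = 3710 W.

P ≈ 3710 W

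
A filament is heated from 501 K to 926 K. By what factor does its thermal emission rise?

P ∝ T⁴, so the ratio is (926/501)⁴ = (1.848)⁴ = 11.7.

ratio ≈ 11.7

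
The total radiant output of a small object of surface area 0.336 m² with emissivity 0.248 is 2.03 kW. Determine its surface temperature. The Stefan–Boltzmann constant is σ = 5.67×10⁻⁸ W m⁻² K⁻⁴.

T ≈ 810 K

From P = εσAT⁴, T = (P / εσA)^(1/4) = (2030 / (0.248 × 5.67×10⁻⁸ × 0.336))^(1/4).
T = (4.30×10^11)^(1/4) = 810 K.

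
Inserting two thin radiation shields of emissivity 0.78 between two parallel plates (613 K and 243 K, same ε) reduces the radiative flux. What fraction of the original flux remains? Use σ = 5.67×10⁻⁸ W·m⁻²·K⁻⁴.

ratio ≈ 0.333

With N identical shields there are N+1 = 3 gaps in series, each with the same radiative resistance, so the flux falls to 1/(N+1) of its unshielded value.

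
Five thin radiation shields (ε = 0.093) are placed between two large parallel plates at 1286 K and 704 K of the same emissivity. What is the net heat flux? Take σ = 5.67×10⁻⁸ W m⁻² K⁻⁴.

q ≈ 1150 W/m²

Each of the 6 gaps contributes resistance (2/ε − 1) = 2/0.093 − 1 = 20.51; total = 123.0.
q = σ(T₁⁴ − T₂⁴) / 123.0 = 5.67×10⁻⁸ × 2.49×10^12 / 123.0 = 1150 W/m².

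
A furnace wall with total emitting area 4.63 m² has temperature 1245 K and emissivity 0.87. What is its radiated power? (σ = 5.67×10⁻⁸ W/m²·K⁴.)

P = εσAT⁴ = 0.87 × 5.67×10⁻⁸ × 4.63 × (1245)⁴ = 0.87 × 5.67×10⁻⁸ × 4.63 × 2.40×10^12.
P = 5.49×10^5 W.

P ≈ 5.49×10^5 W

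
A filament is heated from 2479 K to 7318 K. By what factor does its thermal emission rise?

P ∝ T⁴, so the ratio is (7318/2479)⁴ = (2.952)⁴ = 75.9.

ratio ≈ 75.9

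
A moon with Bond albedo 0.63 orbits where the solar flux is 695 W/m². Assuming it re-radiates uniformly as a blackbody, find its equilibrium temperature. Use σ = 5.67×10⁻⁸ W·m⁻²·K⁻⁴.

Power absorbed = (1−a)S·πR²; power emitted = 4πR²σT⁴. Equating and cancelling πR²:
T = ((1−a)S / 4σ)^(1/4) = (257 / (4 × 5.67×10⁻⁸))^(1/4) = (1.13×10^9)^(1/4).
T = 183 K.

T ≈ 183 K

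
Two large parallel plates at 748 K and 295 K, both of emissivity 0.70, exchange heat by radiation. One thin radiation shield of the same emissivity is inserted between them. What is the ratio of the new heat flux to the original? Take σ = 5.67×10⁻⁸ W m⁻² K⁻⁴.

With N identical shields there are N+1 = 2 gaps in series, each with the same radiative resistance, so the flux falls to 1/(N+1) of its unshielded value.

ratio ≈ 0.500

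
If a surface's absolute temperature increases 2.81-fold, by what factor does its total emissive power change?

P ∝ T⁴, so the power scales as (2.81)⁴ = 62.3.

factor ≈ 62.3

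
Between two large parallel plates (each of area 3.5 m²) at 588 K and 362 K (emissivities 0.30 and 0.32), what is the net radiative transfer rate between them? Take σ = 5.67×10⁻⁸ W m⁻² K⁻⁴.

Q ≈ 3720 W

For two large parallel gray plates, q = σ(T₁⁴ − T₂⁴) / (1/ε₁ + 1/ε₂ − 1).
1/ε₁ + 1/ε₂ − 1 = 1/0.30 + 1/0.32 − 1 = 5.458.
T₁⁴ − T₂⁴ = 1.20×10^11 − 1.72×10^10 = 1.02×10^11 K⁴.
q = 5.67×10⁻⁸ × 1.02×10^11 / 5.458 = 1060 W/m².
Q = q·A = 1060 × 3.5 = 3720 W.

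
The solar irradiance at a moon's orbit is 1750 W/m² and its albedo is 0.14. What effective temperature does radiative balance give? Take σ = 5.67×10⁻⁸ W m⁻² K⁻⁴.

Power absorbed = (1−a)S·πR²; power emitted = 4πR²σT⁴. Equating and cancelling πR²:
T = ((1−a)S / 4σ)^(1/4) = (1500 / (4 × 5.67×10⁻⁸))^(1/4) = (6.64×10^9)^(1/4).
T = 285 K.

T ≈ 285 K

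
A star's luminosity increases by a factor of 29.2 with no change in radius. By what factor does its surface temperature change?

P ∝ T⁴ ⇒ T ∝ P^(1/4), so T scales by (29.2)^(1/4) = 2.32.

factor ≈ 2.32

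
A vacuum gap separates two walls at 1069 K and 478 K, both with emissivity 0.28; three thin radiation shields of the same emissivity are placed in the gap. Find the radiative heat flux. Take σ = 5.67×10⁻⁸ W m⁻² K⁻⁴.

q ≈ 2890 W/m²

Each of the 4 gaps contributes resistance (2/ε − 1) = 2/0.28 − 1 = 6.143; total = 24.57.
q = σ(T₁⁴ − T₂⁴) / 24.57 = 5.67×10⁻⁸ × 1.25×10^12 / 24.57 = 2890 W/m².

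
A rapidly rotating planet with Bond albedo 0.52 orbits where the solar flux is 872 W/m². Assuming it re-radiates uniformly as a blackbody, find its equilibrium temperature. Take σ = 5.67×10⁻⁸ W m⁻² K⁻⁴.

Power absorbed = (1−a)S·πR²; power emitted = 4πR²σT⁴. Equating and cancelling πR²:
T = ((1−a)S / 4σ)^(1/4) = (419 / (4 × 5.67×10⁻⁸))^(1/4) = (1.85×10^9)^(1/4).
T = 207 K.

T ≈ 207 K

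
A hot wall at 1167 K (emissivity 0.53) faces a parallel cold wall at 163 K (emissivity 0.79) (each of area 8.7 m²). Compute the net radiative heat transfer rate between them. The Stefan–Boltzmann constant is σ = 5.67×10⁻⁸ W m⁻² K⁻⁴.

For two large parallel gray plates, q = σ(T₁⁴ − T₂⁴) / (1/ε₁ + 1/ε₂ − 1).
1/ε₁ + 1/ε₂ − 1 = 1/0.53 + 1/0.79 − 1 = 2.153.
T₁⁴ − T₂⁴ = 1.85×10^12 − 7.06×10^8 = 1.85×10^12 K⁴.
q = 5.67×10⁻⁸ × 1.85×10^12 / 2.153 = 48800 W/m².
Q = q·A = 48800 × 8.7 = 4.25×10^5 W.

Q ≈ 4.25×10^5 W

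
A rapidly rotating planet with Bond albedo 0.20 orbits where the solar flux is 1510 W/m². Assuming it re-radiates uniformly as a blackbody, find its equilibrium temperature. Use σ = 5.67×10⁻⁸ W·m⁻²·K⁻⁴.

T ≈ 270 K

Power absorbed = (1−a)S·πR²; power emitted = 4πR²σT⁴. Equating and cancelling πR²:
T = ((1−a)S / 4σ)^(1/4) = (1210 / (4 × 5.67×10⁻⁸))^(1/4) = (5.33×10^9)^(1/4).
T = 270 K.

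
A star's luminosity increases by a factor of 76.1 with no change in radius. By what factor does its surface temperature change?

factor ≈ 2.95

P ∝ T⁴ ⇒ T ∝ P^(1/4), so T scales by (76.1)^(1/4) = 2.95.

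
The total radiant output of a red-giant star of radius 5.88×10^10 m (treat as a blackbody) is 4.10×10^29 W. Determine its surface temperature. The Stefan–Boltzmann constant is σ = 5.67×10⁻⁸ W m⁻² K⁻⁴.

A = 4πr² = 4π × (5.88×10^10)² = 4.34×10^22 m².
From P = σAT⁴, T = (P / σA)^(1/4) = (4.10×10^29 / (5.67×10⁻⁸ × 4.34×10^22))^(1/4).
T = (1.66×10^14)^(1/4) = 3590 K.

T ≈ 3590 K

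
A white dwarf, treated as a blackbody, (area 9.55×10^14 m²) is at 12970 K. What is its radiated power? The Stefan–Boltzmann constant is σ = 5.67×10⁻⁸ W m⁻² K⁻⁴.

P = σAT⁴ = 5.67×10⁻⁸ × 9.55×10^14 × (12970)⁴ = 5.67×10⁻⁸ × 9.55×10^14 × 2.83×10^16.
P = 1.53×10^24 W.

P ≈ 1.53×10^24 W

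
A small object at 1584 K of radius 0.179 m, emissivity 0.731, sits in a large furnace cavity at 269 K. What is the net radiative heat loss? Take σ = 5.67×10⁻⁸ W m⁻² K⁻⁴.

Q ≈ 1.05×10^5 W

A = 4πr² = 4π × (0.179)² = 0.403 m².
Q = εσA(T⁴ − T_s⁴). T⁴ − T_s⁴ = (1584)⁴ − (269)⁴ = 6.30×10^12 − 5.24×10^9 = 6.29×10^12 K⁴.
Q = 0.731 × 5.67×10⁻⁸ × 0.403 × 6.29×10^12 = 1.05×10^5 W.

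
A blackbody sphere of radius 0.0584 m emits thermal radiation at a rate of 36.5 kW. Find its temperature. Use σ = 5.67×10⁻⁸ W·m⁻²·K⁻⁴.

T ≈ 1970 K

A = 4πr² = 4π × (0.0584)² = 0.0429 m².
From P = σAT⁴, T = (P / σA)^(1/4) = (36500 / (5.67×10⁻⁸ × 0.0429))^(1/4).
T = (1.50×10^13)^(1/4) = 1970 K.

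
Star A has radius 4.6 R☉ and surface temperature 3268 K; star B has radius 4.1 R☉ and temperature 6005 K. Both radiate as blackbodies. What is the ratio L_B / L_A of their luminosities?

L = 4πR²σT⁴ ∝ R²T⁴, so L_B/L_A = (4.1/4.6)² × (6005/3268)⁴ = 0.794 × 11.4 = 9.06.

L_B/L_A ≈ 9.06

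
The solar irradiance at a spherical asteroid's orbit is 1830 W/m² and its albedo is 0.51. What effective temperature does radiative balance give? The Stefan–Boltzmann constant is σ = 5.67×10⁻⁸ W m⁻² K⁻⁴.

Power absorbed = (1−a)S·πR²; power emitted = 4πR²σT⁴. Equating and cancelling πR²:
T = ((1−a)S / 4σ)^(1/4) = (897 / (4 × 5.67×10⁻⁸))^(1/4) = (3.95×10^9)^(1/4).
T = 251 K.

T ≈ 251 K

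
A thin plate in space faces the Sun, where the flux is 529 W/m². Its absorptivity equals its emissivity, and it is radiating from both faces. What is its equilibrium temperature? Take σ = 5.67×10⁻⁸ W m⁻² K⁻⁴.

T ≈ 261 K

Absorbed flux αS = emitted flux 2εσT⁴ per unit area; with α = ε this gives T = (S/2σ)^(1/4).
T = (529 / (2 × 5.67×10⁻⁸))^(1/4) = (4.66×10^9)^(1/4).
T = 261 K.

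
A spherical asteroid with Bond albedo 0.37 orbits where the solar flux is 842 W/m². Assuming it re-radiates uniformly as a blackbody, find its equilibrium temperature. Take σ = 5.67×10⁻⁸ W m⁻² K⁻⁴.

Power absorbed = (1−a)S·πR²; power emitted = 4πR²σT⁴. Equating and cancelling πR²:
T = ((1−a)S / 4σ)^(1/4) = (530 / (4 × 5.67×10⁻⁸))^(1/4) = (2.34×10^9)^(1/4).
T = 220 K.

T ≈ 220 K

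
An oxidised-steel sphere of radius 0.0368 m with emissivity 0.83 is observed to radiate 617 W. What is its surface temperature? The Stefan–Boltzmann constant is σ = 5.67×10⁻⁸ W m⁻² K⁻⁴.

T ≈ 937 K

A = 4πr² = 4π × (0.0368)² = 0.0170 m².
From P = εσAT⁴, T = (P / εσA)^(1/4) = (617 / (0.83 × 5.67×10⁻⁸ × 0.0170))^(1/4).
T = (7.70×10^11)^(1/4) = 937 K.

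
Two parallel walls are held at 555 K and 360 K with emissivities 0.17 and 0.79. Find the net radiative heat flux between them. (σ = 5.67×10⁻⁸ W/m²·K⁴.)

For two large parallel gray plates, q = σ(T₁⁴ − T₂⁴) / (1/ε₁ + 1/ε₂ − 1).
1/ε₁ + 1/ε₂ − 1 = 1/0.17 + 1/0.79 − 1 = 6.148.
T₁⁴ − T₂⁴ = 9.49×10^10 − 1.68×10^10 = 7.81×10^10 K⁴.
q = 5.67×10⁻⁸ × 7.81×10^10 / 6.148 = 720 W/m².

q ≈ 720 W/m²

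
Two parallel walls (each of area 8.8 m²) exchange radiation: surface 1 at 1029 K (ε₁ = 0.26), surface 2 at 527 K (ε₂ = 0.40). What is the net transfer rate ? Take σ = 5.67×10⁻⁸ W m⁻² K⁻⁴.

For two large parallel gray plates, q = σ(T₁⁴ − T₂⁴) / (1/ε₁ + 1/ε₂ − 1).
1/ε₁ + 1/ε₂ − 1 = 1/0.26 + 1/0.40 − 1 = 5.346.
T₁⁴ − T₂⁴ = 1.12×10^12 − 7.71×10^10 = 1.04×10^12 K⁴.
q = 5.67×10⁻⁸ × 1.04×10^12 / 5.346 = 11100 W/m².
Q = q·A = 11100 × 8.8 = 97400 W.

Q ≈ 97400 W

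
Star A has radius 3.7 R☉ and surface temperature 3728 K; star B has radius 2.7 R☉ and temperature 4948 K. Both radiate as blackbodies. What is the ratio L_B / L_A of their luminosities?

L_B/L_A ≈ 1.65

L = 4πR²σT⁴ ∝ R²T⁴, so L_B/L_A = (2.7/3.7)² × (4948/3728)⁴ = 0.533 × 3.10 = 1.65.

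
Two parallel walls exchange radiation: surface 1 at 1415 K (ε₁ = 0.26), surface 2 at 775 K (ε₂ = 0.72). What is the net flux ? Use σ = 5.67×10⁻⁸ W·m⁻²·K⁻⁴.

q ≈ 48800 W/m²

For two large parallel gray plates, q = σ(T₁⁴ − T₂⁴) / (1/ε₁ + 1/ε₂ − 1).
1/ε₁ + 1/ε₂ − 1 = 1/0.26 + 1/0.72 − 1 = 4.235.
T₁⁴ − T₂⁴ = 4.01×10^12 − 3.61×10^11 = 3.65×10^12 K⁴.
q = 5.67×10⁻⁸ × 3.65×10^12 / 4.235 = 48800 W/m².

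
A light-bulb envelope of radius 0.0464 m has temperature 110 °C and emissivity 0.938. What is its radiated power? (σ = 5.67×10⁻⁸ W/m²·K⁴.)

A = 4πr² = 4π × (0.0464)² = 0.0271 m².
110 °C = 383 K.
Stefan–Boltzmann: P = εσAT⁴ = 0.938 × 5.67×10⁻⁸ × 0.0271 × (383)⁴ = 0.938 × 5.67×10⁻⁸ × 0.0271 × 2.15×10^10.
P = 31.0 W.

P ≈ 31.0 W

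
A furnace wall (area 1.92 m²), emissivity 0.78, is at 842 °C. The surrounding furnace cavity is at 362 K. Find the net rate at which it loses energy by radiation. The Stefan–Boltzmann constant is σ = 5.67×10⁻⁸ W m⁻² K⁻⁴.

Q ≈ 1.30×10^5 W

Convert: 842 °C = 1115 K.
Q = εσA(T⁴ − T_s⁴). T⁴ − T_s⁴ = (1115)⁴ − (362)⁴ = 1.55×10^12 − 1.72×10^10 = 1.53×10^12 K⁴.
Q = 0.78 × 5.67×10⁻⁸ × 1.92 × 1.53×10^12 = 1.30×10^5 W.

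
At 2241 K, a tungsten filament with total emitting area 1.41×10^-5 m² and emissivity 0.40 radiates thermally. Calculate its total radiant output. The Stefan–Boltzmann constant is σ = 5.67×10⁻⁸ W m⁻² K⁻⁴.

P ≈ 8.07 W

P = εσAT⁴ = 0.40 × 5.67×10⁻⁸ × 1.41×10^-5 × (2241)⁴ = 0.40 × 5.67×10⁻⁸ × 1.41×10^-5 × 2.52×10^13.
P = 8.07 W.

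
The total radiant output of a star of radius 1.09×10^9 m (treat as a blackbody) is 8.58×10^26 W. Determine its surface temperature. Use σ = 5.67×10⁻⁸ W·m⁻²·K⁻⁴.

A = 4πr² = 4π × (1.09×10^9)² = 1.49×10^19 m².
From P = σAT⁴, T = (P / σA)^(1/4) = (8.58×10^26 / (5.67×10⁻⁸ × 1.49×10^19))^(1/4).
T = (1.01×10^15)^(1/4) = 5640 K.

T ≈ 5640 K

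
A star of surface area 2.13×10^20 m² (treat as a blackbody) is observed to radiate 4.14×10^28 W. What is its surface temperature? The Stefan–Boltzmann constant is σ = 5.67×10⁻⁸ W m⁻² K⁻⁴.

T ≈ 7650 K

From P = σAT⁴, T = (P / σA)^(1/4) = (4.14×10^28 / (5.67×10⁻⁸ × 2.13×10^20))^(1/4).
T = (3.43×10^15)^(1/4) = 7650 K.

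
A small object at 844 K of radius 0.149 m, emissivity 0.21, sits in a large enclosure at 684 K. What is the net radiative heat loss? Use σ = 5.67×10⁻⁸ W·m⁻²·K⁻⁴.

Q ≈ 958 W

A = 4πr² = 4π × (0.149)² = 0.279 m².
Q = εσA(T⁴ − T_s⁴). T⁴ − T_s⁴ = (844)⁴ − (684)⁴ = 5.07×10^11 − 2.19×10^11 = 2.89×10^11 K⁴.
Q = 0.21 × 5.67×10⁻⁸ × 0.279 × 2.89×10^11 = 958 W.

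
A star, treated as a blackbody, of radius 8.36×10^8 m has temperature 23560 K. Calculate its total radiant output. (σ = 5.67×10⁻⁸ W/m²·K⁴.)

P ≈ 1.53×10^29 W

A = 4πr² = 4π × (8.36×10^8)² = 8.78×10^18 m².
P = σAT⁴ = 5.67×10⁻⁸ × 8.78×10^18 × (23560)⁴ = 5.67×10⁻⁸ × 8.78×10^18 × 3.08×10^17.
P = 1.53×10^29 W.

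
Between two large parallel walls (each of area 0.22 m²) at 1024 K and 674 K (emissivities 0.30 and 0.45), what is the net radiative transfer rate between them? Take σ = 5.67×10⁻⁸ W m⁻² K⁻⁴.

Q ≈ 2450 W

For two large parallel gray plates, q = σ(T₁⁴ − T₂⁴) / (1/ε₁ + 1/ε₂ − 1).
1/ε₁ + 1/ε₂ − 1 = 1/0.30 + 1/0.45 − 1 = 4.556.
T₁⁴ − T₂⁴ = 1.10×10^12 − 2.06×10^11 = 8.93×10^11 K⁴.
q = 5.67×10⁻⁸ × 8.93×10^11 / 4.556 = 11100 W/m².
Q = q·A = 11100 × 0.22 = 2450 W.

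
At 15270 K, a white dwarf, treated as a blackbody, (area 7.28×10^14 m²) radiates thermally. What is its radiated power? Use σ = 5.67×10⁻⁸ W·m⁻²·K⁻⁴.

P = σAT⁴ = 5.67×10⁻⁸ × 7.28×10^14 × (15270)⁴ = 5.67×10⁻⁸ × 7.28×10^14 × 5.44×10^16.
P = 2.24×10^24 W.

P ≈ 2.24×10^24 W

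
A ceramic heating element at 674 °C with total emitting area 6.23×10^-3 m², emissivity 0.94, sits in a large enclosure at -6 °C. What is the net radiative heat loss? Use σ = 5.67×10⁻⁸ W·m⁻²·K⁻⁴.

Q ≈ 265 W

Convert: 674 °C = 947 K; -6 °C = 267 K.
Q = εσA(T⁴ − T_s⁴). T⁴ − T_s⁴ = (947)⁴ − (267)⁴ = 8.04×10^11 − 5.08×10^9 = 7.99×10^11 K⁴.
Q = 0.94 × 5.67×10⁻⁸ × 6.23×10^-3 × 7.99×10^11 = 265 W.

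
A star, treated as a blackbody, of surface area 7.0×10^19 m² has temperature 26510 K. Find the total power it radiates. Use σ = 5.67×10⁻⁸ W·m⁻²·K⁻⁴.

P ≈ 1.96×10^30 W

P = σAT⁴ = 5.67×10⁻⁸ × 7.00×10^19 × (26510)⁴ = 5.67×10⁻⁸ × 7.00×10^19 × 4.94×10^17.
P = 1.96×10^30 W.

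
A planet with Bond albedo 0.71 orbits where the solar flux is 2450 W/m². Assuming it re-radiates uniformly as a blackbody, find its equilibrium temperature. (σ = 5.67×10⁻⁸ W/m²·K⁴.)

Power absorbed = (1−a)S·πR²; power emitted = 4πR²σT⁴. Equating and cancelling πR²:
T = ((1−a)S / 4σ)^(1/4) = (711 / (4 × 5.67×10⁻⁸))^(1/4) = (3.13×10^9)^(1/4).
T = 237 K.

T ≈ 237 K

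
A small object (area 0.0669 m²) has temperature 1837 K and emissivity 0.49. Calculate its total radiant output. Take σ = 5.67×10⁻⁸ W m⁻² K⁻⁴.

P = εσAT⁴ = 0.49 × 5.67×10⁻⁸ × 0.0669 × (1837)⁴ = 0.49 × 5.67×10⁻⁸ × 0.0669 × 1.14×10^13.
P = 21200 W.

P ≈ 21200 W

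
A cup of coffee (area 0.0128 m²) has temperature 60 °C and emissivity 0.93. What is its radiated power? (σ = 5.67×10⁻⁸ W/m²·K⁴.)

60 °C = 333 K.
P = εσAT⁴ = 0.93 × 5.67×10⁻⁸ × 0.0128 × (333)⁴ = 0.93 × 5.67×10⁻⁸ × 0.0128 × 1.23×10^10.
P = 8.30 W.

P ≈ 8.30 W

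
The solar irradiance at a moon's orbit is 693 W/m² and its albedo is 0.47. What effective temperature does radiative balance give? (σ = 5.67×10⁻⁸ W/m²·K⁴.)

Power absorbed = (1−a)S·πR²; power emitted = 4πR²σT⁴. Equating and cancelling πR²:
T = ((1−a)S / 4σ)^(1/4) = (367 / (4 × 5.67×10⁻⁸))^(1/4) = (1.62×10^9)^(1/4).
T = 201 K.

T ≈ 201 K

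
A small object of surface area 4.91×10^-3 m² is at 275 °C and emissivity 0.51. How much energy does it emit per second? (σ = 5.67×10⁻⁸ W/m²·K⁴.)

275 °C = 548 K.
Stefan–Boltzmann: P = εσAT⁴ = 0.51 × 5.67×10⁻⁸ × 4.91×10^-3 × (548)⁴ = 0.51 × 5.67×10⁻⁸ × 4.91×10^-3 × 9.02×10^10.
P = 12.8 W.

P ≈ 12.8 W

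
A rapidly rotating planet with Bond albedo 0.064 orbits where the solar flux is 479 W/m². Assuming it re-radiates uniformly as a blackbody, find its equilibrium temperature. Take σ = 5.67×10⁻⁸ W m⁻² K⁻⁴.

T ≈ 211 K

Power absorbed = (1−a)S·πR²; power emitted = 4πR²σT⁴. Equating and cancelling πR²:
T = ((1−a)S / 4σ)^(1/4) = (448 / (4 × 5.67×10⁻⁸))^(1/4) = (1.98×10^9)^(1/4).
T = 211 K.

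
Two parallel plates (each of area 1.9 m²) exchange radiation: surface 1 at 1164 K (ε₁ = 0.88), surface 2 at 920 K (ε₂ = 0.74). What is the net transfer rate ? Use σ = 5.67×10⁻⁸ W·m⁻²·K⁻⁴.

Q ≈ 81100 W

For two large parallel gray plates, q = σ(T₁⁴ − T₂⁴) / (1/ε₁ + 1/ε₂ − 1).
1/ε₁ + 1/ε₂ − 1 = 1/0.88 + 1/0.74 − 1 = 1.488.
T₁⁴ − T₂⁴ = 1.84×10^12 − 7.16×10^11 = 1.12×10^12 K⁴.
q = 5.67×10⁻⁸ × 1.12×10^12 / 1.488 = 42700 W/m².
Q = q·A = 42700 × 1.9 = 81100 W.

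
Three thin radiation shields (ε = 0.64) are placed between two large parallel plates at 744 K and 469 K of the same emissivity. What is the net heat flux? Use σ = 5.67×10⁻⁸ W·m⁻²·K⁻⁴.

Each of the 4 gaps contributes resistance (2/ε − 1) = 2/0.64 − 1 = 2.125; total = 8.500.
q = σ(T₁⁴ − T₂⁴) / 8.500 = 5.67×10⁻⁸ × 2.58×10^11 / 8.500 = 1720 W/m².

q ≈ 1720 W/m²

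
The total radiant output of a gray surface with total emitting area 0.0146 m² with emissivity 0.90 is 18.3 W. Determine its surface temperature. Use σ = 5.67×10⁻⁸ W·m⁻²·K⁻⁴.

T ≈ 396 K

From P = εσAT⁴, T = (P / εσA)^(1/4) = (18.3 / (0.90 × 5.67×10⁻⁸ × 0.0146))^(1/4).
T = (2.46×10^10)^(1/4) = 396 K.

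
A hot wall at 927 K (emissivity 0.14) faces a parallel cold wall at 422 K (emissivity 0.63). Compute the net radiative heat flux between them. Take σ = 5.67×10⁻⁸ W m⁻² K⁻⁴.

For two large parallel gray plates, q = σ(T₁⁴ − T₂⁴) / (1/ε₁ + 1/ε₂ − 1).
1/ε₁ + 1/ε₂ − 1 = 1/0.14 + 1/0.63 − 1 = 7.730.
T₁⁴ − T₂⁴ = 7.38×10^11 − 3.17×10^10 = 7.07×10^11 K⁴.
q = 5.67×10⁻⁸ × 7.07×10^11 / 7.730 = 5180 W/m².

q ≈ 5180 W/m²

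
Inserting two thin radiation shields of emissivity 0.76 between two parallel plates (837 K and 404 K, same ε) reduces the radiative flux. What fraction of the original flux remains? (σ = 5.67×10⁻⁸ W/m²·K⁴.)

ratio ≈ 0.333

With N identical shields there are N+1 = 3 gaps in series, each with the same radiative resistance, so the flux falls to 1/(N+1) of its unshielded value.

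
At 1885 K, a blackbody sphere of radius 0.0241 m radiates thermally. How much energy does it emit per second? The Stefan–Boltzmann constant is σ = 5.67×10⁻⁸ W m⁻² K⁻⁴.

P ≈ 5220 W

A = 4πr² = 4π × (0.0241)² = 7.30×10^-3 m².
P = σAT⁴ = 5.67×10⁻⁸ × 7.30×10^-3 × (1885)⁴ = 5.67×10⁻⁸ × 7.30×10^-3 × 1.26×10^13.
P = 5220 W.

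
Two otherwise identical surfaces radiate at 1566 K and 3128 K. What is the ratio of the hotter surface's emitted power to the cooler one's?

ratio ≈ 15.9

P ∝ T⁴, so the ratio is (3128/1566)⁴ = (1.997)⁴ = 15.9.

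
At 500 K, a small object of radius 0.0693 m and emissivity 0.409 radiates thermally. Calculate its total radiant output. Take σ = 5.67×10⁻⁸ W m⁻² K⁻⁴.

P ≈ 87.5 W

A = 4πr² = 4π × (0.0693)² = 0.0603 m².
P = εσAT⁴ = 0.409 × 5.67×10⁻⁸ × 0.0603 × (500)⁴ = 0.409 × 5.67×10⁻⁸ × 0.0603 × 6.25×10^10.
P = 87.5 W.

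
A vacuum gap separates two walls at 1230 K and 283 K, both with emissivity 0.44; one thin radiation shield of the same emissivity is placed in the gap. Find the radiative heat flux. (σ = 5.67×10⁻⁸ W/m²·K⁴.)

Each of the 2 gaps contributes resistance (2/ε − 1) = 2/0.44 − 1 = 3.545; total = 7.091.
q = σ(T₁⁴ − T₂⁴) / 7.091 = 5.67×10⁻⁸ × 2.28×10^12 / 7.091 = 18300 W/m².

q ≈ 18300 W/m²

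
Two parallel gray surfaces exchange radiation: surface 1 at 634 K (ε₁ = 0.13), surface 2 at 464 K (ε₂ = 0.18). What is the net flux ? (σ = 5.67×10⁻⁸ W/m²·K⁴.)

For two large parallel gray plates, q = σ(T₁⁴ − T₂⁴) / (1/ε₁ + 1/ε₂ − 1).
1/ε₁ + 1/ε₂ − 1 = 1/0.13 + 1/0.18 − 1 = 12.25.
T₁⁴ − T₂⁴ = 1.62×10^11 − 4.64×10^10 = 1.15×10^11 K⁴.
q = 5.67×10⁻⁸ × 1.15×10^11 / 12.25 = 533 W/m².

q ≈ 533 W/m²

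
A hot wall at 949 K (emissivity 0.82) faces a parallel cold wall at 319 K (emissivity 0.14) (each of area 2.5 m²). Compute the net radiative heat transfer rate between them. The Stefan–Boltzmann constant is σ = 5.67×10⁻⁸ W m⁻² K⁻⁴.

Q ≈ 15400 W

For two large parallel gray plates, q = σ(T₁⁴ − T₂⁴) / (1/ε₁ + 1/ε₂ − 1).
1/ε₁ + 1/ε₂ − 1 = 1/0.82 + 1/0.14 − 1 = 7.362.
T₁⁴ − T₂⁴ = 8.11×10^11 − 1.04×10^10 = 8.01×10^11 K⁴.
q = 5.67×10⁻⁸ × 8.01×10^11 / 7.362 = 6170 W/m².
Q = q·A = 6170 × 2.5 = 15400 W.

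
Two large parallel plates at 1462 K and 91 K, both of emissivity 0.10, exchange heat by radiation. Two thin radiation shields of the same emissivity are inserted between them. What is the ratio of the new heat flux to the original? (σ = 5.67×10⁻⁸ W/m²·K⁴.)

ratio ≈ 0.333

With N identical shields there are N+1 = 3 gaps in series, each with the same radiative resistance, so the flux falls to 1/(N+1) of its unshielded value.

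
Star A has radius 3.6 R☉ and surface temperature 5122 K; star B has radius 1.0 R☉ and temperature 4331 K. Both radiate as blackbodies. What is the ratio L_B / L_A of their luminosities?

L_B/L_A ≈ 0.0394

L = 4πR²σT⁴ ∝ R²T⁴, so L_B/L_A = (1.0/3.6)² × (4331/5122)⁴ = 0.0772 × 0.511 = 0.0394.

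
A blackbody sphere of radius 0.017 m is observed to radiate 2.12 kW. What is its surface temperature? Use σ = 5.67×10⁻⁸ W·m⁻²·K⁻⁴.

T ≈ 1790 K

A = 4πr² = 4π × (0.017)² = 3.63×10^-3 m².
From P = σAT⁴, T = (P / σA)^(1/4) = (2120 / (5.67×10⁻⁸ × 3.63×10^-3))^(1/4).
T = (1.03×10^13)^(1/4) = 1790 K.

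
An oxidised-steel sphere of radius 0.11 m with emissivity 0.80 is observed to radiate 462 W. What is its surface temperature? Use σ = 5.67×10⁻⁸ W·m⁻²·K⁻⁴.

T ≈ 509 K

A = 4πr² = 4π × (0.11)² = 0.152 m².
From P = εσAT⁴, T = (P / εσA)^(1/4) = (462 / (0.80 × 5.67×10⁻⁸ × 0.152))^(1/4).
T = (6.70×10^10)^(1/4) = 509 K.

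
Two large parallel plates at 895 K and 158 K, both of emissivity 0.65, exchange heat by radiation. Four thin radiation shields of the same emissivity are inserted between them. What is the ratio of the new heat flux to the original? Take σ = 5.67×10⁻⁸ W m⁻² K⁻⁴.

ratio ≈ 0.200

With N identical shields there are N+1 = 5 gaps in series, each with the same radiative resistance, so the flux falls to 1/(N+1) of its unshielded value.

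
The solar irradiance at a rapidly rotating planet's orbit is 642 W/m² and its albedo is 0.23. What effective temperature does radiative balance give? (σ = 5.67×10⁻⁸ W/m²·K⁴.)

Power absorbed = (1−a)S·πR²; power emitted = 4πR²σT⁴. Equating and cancelling πR²:
T = ((1−a)S / 4σ)^(1/4) = (494 / (4 × 5.67×10⁻⁸))^(1/4) = (2.18×10^9)^(1/4).
T = 216 K.

T ≈ 216 K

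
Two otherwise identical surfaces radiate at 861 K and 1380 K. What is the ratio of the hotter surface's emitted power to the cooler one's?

ratio ≈ 6.60

P ∝ T⁴, so the ratio is (1380/861)⁴ = (1.603)⁴ = 6.60.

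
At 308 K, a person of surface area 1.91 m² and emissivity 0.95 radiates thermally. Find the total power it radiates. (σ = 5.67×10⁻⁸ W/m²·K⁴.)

Stefan–Boltzmann: P = εσAT⁴ = 0.95 × 5.67×10⁻⁸ × 1.91 × (308)⁴ = 0.95 × 5.67×10⁻⁸ × 1.91 × 9.00×10^9.
P = 926 W.

P ≈ 926 W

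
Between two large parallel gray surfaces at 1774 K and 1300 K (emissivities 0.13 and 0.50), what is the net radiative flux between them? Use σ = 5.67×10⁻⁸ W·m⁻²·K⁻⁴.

q ≈ 46000 W/m²

For two large parallel gray plates, q = σ(T₁⁴ − T₂⁴) / (1/ε₁ + 1/ε₂ − 1).
1/ε₁ + 1/ε₂ − 1 = 1/0.13 + 1/0.50 − 1 = 8.692.
T₁⁴ − T₂⁴ = 9.90×10^12 − 2.86×10^12 = 7.05×10^12 K⁴.
q = 5.67×10⁻⁸ × 7.05×10^12 / 8.692 = 46000 W/m².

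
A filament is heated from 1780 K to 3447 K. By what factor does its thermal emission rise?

P ∝ T⁴, so the ratio is (3447/1780)⁴ = (1.937)⁴ = 14.1.

ratio ≈ 14.1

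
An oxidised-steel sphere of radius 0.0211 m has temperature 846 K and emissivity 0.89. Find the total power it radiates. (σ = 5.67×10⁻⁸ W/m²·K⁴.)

A = 4πr² = 4π × (0.0211)² = 5.59×10^-3 m².
P = εσAT⁴ = 0.89 × 5.67×10⁻⁸ × 5.59×10^-3 × (846)⁴ = 0.89 × 5.67×10⁻⁸ × 5.59×10^-3 × 5.12×10^11.
P = 145 W.

P ≈ 145 W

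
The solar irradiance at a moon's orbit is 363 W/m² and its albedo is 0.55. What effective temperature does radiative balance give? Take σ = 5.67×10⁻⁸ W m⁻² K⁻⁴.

T ≈ 164 K

Power absorbed = (1−a)S·πR²; power emitted = 4πR²σT⁴. Equating and cancelling πR²:
T = ((1−a)S / 4σ)^(1/4) = (163 / (4 × 5.67×10⁻⁸))^(1/4) = (7.20×10^8)^(1/4).
T = 164 K.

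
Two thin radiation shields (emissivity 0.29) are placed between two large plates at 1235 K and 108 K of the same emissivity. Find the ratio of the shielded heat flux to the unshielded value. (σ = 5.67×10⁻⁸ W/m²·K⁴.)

With N identical shields there are N+1 = 3 gaps in series, each with the same radiative resistance, so the flux falls to 1/(N+1) of its unshielded value.

ratio ≈ 0.333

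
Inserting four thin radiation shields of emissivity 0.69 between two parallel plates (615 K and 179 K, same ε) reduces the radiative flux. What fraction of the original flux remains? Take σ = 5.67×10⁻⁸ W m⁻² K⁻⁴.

ratio ≈ 0.200

With N identical shields there are N+1 = 5 gaps in series, each with the same radiative resistance, so the flux falls to 1/(N+1) of its unshielded value.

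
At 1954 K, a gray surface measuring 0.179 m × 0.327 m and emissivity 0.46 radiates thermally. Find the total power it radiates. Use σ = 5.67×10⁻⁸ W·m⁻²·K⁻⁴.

P ≈ 22300 W

A = 0.179 × 0.327 = 0.0585 m².
P = εσAT⁴ = 0.46 × 5.67×10⁻⁸ × 0.0585 × (1954)⁴ = 0.46 × 5.67×10⁻⁸ × 0.0585 × 1.46×10^13.
P = 22300 W.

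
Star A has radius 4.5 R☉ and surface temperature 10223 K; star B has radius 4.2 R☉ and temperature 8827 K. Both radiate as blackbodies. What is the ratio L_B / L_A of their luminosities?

L = 4πR²σT⁴ ∝ R²T⁴, so L_B/L_A = (4.2/4.5)² × (8827/10223)⁴ = 0.871 × 0.556 = 0.484.

L_B/L_A ≈ 0.484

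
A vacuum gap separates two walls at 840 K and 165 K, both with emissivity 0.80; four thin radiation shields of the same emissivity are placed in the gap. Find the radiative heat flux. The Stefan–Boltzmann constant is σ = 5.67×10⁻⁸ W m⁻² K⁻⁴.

Each of the 5 gaps contributes resistance (2/ε − 1) = 2/0.80 − 1 = 1.500; total = 7.500.
q = σ(T₁⁴ − T₂⁴) / 7.500 = 5.67×10⁻⁸ × 4.97×10^11 / 7.500 = 3760 W/m².

q ≈ 3760 W/m²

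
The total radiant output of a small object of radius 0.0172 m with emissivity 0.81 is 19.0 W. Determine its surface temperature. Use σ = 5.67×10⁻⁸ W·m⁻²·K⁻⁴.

A = 4πr² = 4π × (0.0172)² = 3.72×10^-3 m².
From P = εσAT⁴, T = (P / εσA)^(1/4) = (19.0 / (0.81 × 5.67×10⁻⁸ × 3.72×10^-3))^(1/4).
T = (1.11×10^11)^(1/4) = 578 K.

T ≈ 578 K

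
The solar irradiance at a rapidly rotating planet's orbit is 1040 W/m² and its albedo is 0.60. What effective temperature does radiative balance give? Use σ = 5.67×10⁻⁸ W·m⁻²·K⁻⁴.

T ≈ 207 K

Power absorbed = (1−a)S·πR²; power emitted = 4πR²σT⁴. Equating and cancelling πR²:
T = ((1−a)S / 4σ)^(1/4) = (416 / (4 × 5.67×10⁻⁸))^(1/4) = (1.83×10^9)^(1/4).
T = 207 K.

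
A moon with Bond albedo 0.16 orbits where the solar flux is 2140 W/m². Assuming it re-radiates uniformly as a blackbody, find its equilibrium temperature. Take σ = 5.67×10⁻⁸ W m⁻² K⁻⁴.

T ≈ 298 K

Power absorbed = (1−a)S·πR²; power emitted = 4πR²σT⁴. Equating and cancelling πR²:
T = ((1−a)S / 4σ)^(1/4) = (1800 / (4 × 5.67×10⁻⁸))^(1/4) = (7.93×10^9)^(1/4).
T = 298 K.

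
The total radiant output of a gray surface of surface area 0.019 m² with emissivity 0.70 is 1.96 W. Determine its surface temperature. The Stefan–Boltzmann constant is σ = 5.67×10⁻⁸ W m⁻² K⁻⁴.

T ≈ 226 K

From P = εσAT⁴, T = (P / εσA)^(1/4) = (1.96 / (0.70 × 5.67×10⁻⁸ × 0.0190))^(1/4).
T = (2.60×10^9)^(1/4) = 226 K.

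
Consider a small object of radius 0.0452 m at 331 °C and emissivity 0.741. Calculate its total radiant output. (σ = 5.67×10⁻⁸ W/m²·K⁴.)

P ≈ 144 W

A = 4πr² = 4π × (0.0452)² = 0.0257 m².
331 °C = 604 K.
Stefan–Boltzmann: P = εσAT⁴ = 0.741 × 5.67×10⁻⁸ × 0.0257 × (604)⁴ = 0.741 × 5.67×10⁻⁸ × 0.0257 × 1.33×10^11.
P = 144 W.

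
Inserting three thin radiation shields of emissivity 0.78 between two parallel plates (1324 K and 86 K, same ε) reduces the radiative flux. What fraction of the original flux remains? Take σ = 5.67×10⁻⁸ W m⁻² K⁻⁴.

With N identical shields there are N+1 = 4 gaps in series, each with the same radiative resistance, so the flux falls to 1/(N+1) of its unshielded value.

ratio ≈ 0.250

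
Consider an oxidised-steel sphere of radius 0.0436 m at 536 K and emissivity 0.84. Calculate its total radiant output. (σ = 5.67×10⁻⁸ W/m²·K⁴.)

P ≈ 93.9 W

A = 4πr² = 4π × (0.0436)² = 0.0239 m².
Stefan–Boltzmann: P = εσAT⁴ = 0.84 × 5.67×10⁻⁸ × 0.0239 × (536)⁴ = 0.84 × 5.67×10⁻⁸ × 0.0239 × 8.25×10^10.
P = 93.9 W.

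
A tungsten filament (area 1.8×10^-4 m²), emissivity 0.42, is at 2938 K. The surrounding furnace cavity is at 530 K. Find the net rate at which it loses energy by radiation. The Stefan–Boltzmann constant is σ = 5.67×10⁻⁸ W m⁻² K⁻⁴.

Q = εσA(T⁴ − T_s⁴). T⁴ − T_s⁴ = (2938)⁴ − (530)⁴ = 7.45×10^13 − 7.89×10^10 = 7.44×10^13 K⁴.
Q = 0.42 × 5.67×10⁻⁸ × 1.80×10^-4 × 7.44×10^13 = 319 W.

Q ≈ 319 W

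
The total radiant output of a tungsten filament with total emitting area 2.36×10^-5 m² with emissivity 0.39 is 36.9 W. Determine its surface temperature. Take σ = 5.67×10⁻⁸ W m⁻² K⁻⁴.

From P = εσAT⁴, T = (P / εσA)^(1/4) = (36.9 / (0.39 × 5.67×10⁻⁸ × 2.36×10^-5))^(1/4).
T = (7.07×10^13)^(1/4) = 2900 K.

T ≈ 2900 K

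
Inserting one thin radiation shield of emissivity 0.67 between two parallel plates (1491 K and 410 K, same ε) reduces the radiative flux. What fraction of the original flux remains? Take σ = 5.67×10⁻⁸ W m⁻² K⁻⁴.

With N identical shields there are N+1 = 2 gaps in series, each with the same radiative resistance, so the flux falls to 1/(N+1) of its unshielded value.

ratio ≈ 0.500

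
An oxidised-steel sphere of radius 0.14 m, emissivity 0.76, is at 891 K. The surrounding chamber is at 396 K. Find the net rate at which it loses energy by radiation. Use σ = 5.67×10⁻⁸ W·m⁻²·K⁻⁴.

A = 4πr² = 4π × (0.14)² = 0.246 m².
Q = εσA(T⁴ − T_s⁴). T⁴ − T_s⁴ = (891)⁴ − (396)⁴ = 6.30×10^11 − 2.46×10^10 = 6.06×10^11 K⁴.
Q = 0.76 × 5.67×10⁻⁸ × 0.246 × 6.06×10^11 = 6430 W.

Q ≈ 6430 W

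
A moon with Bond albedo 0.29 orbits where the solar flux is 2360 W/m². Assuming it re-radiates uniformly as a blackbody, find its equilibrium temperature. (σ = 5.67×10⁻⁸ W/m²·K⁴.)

Power absorbed = (1−a)S·πR²; power emitted = 4πR²σT⁴. Equating and cancelling πR²:
T = ((1−a)S / 4σ)^(1/4) = (1680 / (4 × 5.67×10⁻⁸))^(1/4) = (7.39×10^9)^(1/4).
T = 293 K.

T ≈ 293 K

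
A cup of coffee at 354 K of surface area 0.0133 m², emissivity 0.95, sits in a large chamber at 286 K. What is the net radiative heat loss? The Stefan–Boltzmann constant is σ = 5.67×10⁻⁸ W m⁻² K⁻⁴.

Q ≈ 6.46 W

Q = εσA(T⁴ − T_s⁴). T⁴ − T_s⁴ = (354)⁴ − (286)⁴ = 1.57×10^10 − 6.69×10^9 = 9.01×10^9 K⁴.
Q = 0.95 × 5.67×10⁻⁸ × 0.0133 × 9.01×10^9 = 6.46 W.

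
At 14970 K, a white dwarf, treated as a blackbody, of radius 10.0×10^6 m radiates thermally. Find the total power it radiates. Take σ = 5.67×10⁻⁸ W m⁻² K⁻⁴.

A = 4πr² = 4π × (10.0×10^6)² = 1.26×10^15 m².
P = σAT⁴ = 5.67×10⁻⁸ × 1.26×10^15 × (14970)⁴ = 5.67×10⁻⁸ × 1.26×10^15 × 5.02×10^16.
P = 3.58×10^24 W.

P ≈ 3.58×10^24 W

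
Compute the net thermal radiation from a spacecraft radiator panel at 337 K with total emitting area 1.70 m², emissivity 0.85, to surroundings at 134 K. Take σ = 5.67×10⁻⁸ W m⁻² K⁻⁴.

Q ≈ 1030 W

Q = εσA(T⁴ − T_s⁴). T⁴ − T_s⁴ = (337)⁴ − (134)⁴ = 1.29×10^10 − 3.22×10^8 = 1.26×10^10 K⁴.
Q = 0.85 × 5.67×10⁻⁸ × 1.70 × 1.26×10^10 = 1030 W.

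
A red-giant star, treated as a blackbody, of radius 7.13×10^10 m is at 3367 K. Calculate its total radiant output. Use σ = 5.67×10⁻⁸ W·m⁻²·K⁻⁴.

P ≈ 4.66×10^29 W

A = 4πr² = 4π × (7.13×10^10)² = 6.39×10^22 m².
P = σAT⁴ = 5.67×10⁻⁸ × 6.39×10^22 × (3367)⁴ = 5.67×10⁻⁸ × 6.39×10^22 × 1.29×10^14.
P = 4.66×10^29 W.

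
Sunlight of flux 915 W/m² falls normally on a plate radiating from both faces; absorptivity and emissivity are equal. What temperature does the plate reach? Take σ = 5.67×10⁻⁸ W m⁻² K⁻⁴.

Absorbed flux αS = emitted flux 2εσT⁴ per unit area; with α = ε this gives T = (S/2σ)^(1/4).
T = (915 / (2 × 5.67×10⁻⁸))^(1/4) = (8.07×10^9)^(1/4).
T = 300 K.

T ≈ 300 K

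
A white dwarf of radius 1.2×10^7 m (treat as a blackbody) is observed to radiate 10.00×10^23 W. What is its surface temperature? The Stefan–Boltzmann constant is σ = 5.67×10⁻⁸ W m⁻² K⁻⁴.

A = 4πr² = 4π × (1.2×10^7)² = 1.81×10^15 m².
From P = σAT⁴, T = (P / σA)^(1/4) = (1.00×10^24 / (5.67×10⁻⁸ × 1.81×10^15))^(1/4).
T = (9.75×10^15)^(1/4) = 9940 K.

T ≈ 9940 K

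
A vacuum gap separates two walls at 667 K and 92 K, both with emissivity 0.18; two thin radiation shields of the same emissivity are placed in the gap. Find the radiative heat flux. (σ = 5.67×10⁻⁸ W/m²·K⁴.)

Each of the 3 gaps contributes resistance (2/ε − 1) = 2/0.18 − 1 = 10.11; total = 30.33.
q = σ(T₁⁴ − T₂⁴) / 30.33 = 5.67×10⁻⁸ × 1.98×10^11 / 30.33 = 370 W/m².

q ≈ 370 W/m²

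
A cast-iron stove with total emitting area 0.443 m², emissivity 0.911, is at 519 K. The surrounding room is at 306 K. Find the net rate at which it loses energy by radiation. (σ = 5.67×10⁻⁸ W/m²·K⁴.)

Q ≈ 1460 W

Q = εσA(T⁴ − T_s⁴). T⁴ − T_s⁴ = (519)⁴ − (306)⁴ = 7.26×10^10 − 8.77×10^9 = 6.38×10^10 K⁴.
Q = 0.911 × 5.67×10⁻⁸ × 0.443 × 6.38×10^10 = 1460 W.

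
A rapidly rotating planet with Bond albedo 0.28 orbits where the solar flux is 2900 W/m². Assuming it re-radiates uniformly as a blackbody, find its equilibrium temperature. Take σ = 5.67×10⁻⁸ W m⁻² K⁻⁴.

T ≈ 310 K

Power absorbed = (1−a)S·πR²; power emitted = 4πR²σT⁴. Equating and cancelling πR²:
T = ((1−a)S / 4σ)^(1/4) = (2090 / (4 × 5.67×10⁻⁸))^(1/4) = (9.21×10^9)^(1/4).
T = 310 K.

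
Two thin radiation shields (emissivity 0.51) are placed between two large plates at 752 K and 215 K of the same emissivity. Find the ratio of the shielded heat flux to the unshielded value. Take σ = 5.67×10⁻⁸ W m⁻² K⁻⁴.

ratio ≈ 0.333

With N identical shields there are N+1 = 3 gaps in series, each with the same radiative resistance, so the flux falls to 1/(N+1) of its unshielded value.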